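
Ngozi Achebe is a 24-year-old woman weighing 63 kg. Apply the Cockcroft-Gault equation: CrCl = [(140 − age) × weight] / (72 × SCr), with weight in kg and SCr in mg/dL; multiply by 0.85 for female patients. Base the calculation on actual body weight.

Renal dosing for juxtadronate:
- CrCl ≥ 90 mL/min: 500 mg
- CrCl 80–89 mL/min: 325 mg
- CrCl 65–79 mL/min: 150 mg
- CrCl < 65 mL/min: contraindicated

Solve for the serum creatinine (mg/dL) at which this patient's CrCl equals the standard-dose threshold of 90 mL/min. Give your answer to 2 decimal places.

Standard dose requires CrCl ≥ 90 mL/min.
Set (140 − 24) × 63 × 0.85 / (72 × SCr) = 90
SCr = (140 − 24) × 63 × 0.85 / (72 × 90) = 0.959 mg/dL

0.96 mg/dL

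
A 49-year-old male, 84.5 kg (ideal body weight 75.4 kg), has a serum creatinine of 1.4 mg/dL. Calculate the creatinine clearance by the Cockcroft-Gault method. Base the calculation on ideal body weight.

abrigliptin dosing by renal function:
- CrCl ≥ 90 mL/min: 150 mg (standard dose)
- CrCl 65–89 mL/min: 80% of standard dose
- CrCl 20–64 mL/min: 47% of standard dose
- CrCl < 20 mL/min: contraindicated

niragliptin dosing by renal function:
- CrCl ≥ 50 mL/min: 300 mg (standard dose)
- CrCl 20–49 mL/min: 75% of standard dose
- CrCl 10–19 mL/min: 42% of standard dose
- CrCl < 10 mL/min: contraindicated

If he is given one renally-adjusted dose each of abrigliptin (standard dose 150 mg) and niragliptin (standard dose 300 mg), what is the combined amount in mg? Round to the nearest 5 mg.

CrCl = (140 − 49) × 75.4 / (72 × 1.4) = 6861.4 / 100.80 ≈ 68.1 mL/min
CrCl ≈ 68 mL/min.
abrigliptin: 65–89 mL/min → 80% of 150 mg = 120 mg.
niragliptin: ≥ 50 mL/min → 100% of 300 mg = 300 mg.
Total = 120 + 300 = 420 mg.

420 mg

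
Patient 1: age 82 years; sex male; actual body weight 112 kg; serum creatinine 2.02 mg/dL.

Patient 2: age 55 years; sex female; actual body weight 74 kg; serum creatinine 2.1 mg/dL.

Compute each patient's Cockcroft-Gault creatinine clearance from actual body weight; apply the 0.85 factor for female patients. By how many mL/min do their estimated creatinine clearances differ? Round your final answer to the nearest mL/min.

9 mL/min

Patient 1: CrCl = (140 − 82) × 112 / (72 × 2.02) = 6496.0 / 145.44 ≈ 44.7 mL/min
Patient 2: CrCl = (140 − 55) × 74 / (72 × 2.1) × 0.85 = 6290.0 / 151.20 × 0.85 ≈ 35.4 mL/min
|44.7 − 35.4| = 9.3 mL/min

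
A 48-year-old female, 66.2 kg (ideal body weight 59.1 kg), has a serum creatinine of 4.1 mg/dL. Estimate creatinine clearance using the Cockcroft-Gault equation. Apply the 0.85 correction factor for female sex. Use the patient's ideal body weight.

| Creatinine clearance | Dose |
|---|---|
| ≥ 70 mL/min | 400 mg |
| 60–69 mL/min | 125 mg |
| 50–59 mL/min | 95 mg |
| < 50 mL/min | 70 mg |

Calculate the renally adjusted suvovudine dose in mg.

70 mg

CrCl = (140 − 48) × 59.1 / (72 × 4.1) × 0.85 = 5437.2 / 295.20 × 0.85 ≈ 15.7 mL/min
CrCl ≈ 16 mL/min → bracket < 50 mL/min.
Dose for this bracket: 70 mg.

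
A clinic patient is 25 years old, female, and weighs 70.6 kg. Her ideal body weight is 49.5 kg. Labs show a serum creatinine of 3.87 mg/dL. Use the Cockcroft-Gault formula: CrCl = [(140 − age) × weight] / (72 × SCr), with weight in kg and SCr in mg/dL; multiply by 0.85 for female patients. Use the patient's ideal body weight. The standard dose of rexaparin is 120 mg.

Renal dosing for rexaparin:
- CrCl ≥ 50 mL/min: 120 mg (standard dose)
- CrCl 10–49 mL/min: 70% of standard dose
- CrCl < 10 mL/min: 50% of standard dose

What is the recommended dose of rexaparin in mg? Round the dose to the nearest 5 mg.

CrCl = (140 − 25) × 49.5 / (72 × 3.87) × 0.85 = 5692.5 / 278.64 × 0.85 ≈ 17.4 mL/min
CrCl ≈ 17 mL/min → bracket 10–49 mL/min.
70% of 120 mg = 84 mg → 85 mg

85 mg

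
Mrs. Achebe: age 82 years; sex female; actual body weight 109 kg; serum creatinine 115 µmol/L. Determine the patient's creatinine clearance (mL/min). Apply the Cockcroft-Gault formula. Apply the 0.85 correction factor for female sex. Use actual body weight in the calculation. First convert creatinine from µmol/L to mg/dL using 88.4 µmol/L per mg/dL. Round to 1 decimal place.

SCr = 115 / 88.4 = 1.301 mg/dL
CrCl = (140 − 82) × 109 / (72 × 1.301) × 0.85 = 6322.0 / 93.67 × 0.85 ≈ 57.4 mL/min

57.4 mL/min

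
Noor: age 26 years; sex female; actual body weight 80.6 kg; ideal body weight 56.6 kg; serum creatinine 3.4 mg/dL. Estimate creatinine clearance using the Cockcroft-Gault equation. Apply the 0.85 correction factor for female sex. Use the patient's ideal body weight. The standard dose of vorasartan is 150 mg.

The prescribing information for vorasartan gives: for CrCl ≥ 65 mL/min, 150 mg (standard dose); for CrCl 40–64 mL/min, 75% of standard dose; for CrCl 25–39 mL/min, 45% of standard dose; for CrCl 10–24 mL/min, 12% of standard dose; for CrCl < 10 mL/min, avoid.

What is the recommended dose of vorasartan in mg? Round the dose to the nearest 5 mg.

CrCl = (140 − 26) × 56.6 / (72 × 3.4) × 0.85 = 6452.4 / 244.80 × 0.85 ≈ 22.4 mL/min
CrCl ≈ 22 mL/min → bracket 10–24 mL/min.
12% of 150 mg = 18 mg → 20 mg

20 mg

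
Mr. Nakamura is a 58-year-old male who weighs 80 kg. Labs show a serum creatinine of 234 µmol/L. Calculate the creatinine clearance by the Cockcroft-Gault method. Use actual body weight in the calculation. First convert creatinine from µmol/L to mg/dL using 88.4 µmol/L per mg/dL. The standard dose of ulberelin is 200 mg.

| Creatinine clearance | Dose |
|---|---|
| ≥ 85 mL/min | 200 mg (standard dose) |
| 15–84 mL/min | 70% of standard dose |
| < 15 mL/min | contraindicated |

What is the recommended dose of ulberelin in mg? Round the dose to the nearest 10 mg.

SCr = 234 / 88.4 = 2.647 mg/dL
CrCl = (140 − 58) × 80 / (72 × 2.647) = 6560.0 / 190.58 ≈ 34.4 mL/min
CrCl ≈ 34 mL/min → bracket 15–84 mL/min.
70% of 200 mg = 140 mg

140 mg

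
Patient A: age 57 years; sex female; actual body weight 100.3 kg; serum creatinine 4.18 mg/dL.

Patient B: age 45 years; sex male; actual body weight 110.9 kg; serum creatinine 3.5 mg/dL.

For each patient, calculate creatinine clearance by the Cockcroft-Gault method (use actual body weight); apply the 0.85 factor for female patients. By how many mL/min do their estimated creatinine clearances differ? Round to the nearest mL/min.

18 mL/min

Patient A: CrCl = (140 − 57) × 100.3 / (72 × 4.18) × 0.85 = 8324.9 / 300.96 × 0.85 ≈ 23.5 mL/min
Patient B: CrCl = (140 − 45) × 110.9 / (72 × 3.5) = 10535.5 / 252.00 ≈ 41.8 mL/min
|23.5 − 41.8| = 18.3 mL/min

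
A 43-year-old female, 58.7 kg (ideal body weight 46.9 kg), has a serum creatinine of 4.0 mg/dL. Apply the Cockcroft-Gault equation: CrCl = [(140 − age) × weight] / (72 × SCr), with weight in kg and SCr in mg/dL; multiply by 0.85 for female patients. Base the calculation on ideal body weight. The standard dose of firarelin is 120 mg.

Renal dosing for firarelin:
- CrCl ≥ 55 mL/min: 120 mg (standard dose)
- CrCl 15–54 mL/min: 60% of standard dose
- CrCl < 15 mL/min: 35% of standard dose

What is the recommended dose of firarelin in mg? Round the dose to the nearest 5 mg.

CrCl = (140 − 43) × 46.9 / (72 × 4) × 0.85 = 4549.3 / 288.00 × 0.85 ≈ 13.4 mL/min
CrCl ≈ 13 mL/min → bracket < 15 mL/min.
35% of 120 mg = 42 mg → 40 mg

40 mg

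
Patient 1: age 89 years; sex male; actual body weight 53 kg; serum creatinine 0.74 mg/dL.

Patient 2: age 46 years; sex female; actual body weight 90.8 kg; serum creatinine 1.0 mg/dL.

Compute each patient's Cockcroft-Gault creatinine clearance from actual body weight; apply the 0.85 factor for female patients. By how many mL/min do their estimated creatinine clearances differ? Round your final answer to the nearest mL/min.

50 mL/min

Patient 1: CrCl = (140 − 89) × 53 / (72 × 0.74) = 2703.0 / 53.28 ≈ 50.7 mL/min
Patient 2: CrCl = (140 − 46) × 90.8 / (72 × 1) × 0.85 = 8535.2 / 72.00 × 0.85 ≈ 100.8 mL/min
|50.7 − 100.8| = 50.1 mL/min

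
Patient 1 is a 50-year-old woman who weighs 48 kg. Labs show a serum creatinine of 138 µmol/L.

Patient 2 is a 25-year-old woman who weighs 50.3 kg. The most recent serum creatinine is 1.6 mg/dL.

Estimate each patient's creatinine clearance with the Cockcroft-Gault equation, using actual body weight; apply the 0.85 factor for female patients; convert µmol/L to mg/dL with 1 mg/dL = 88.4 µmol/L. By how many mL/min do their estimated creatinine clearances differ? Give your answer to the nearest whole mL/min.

Patient 1: SCr = 138 / 88.4 = 1.561 mg/dL
Patient 1: CrCl = (140 − 50) × 48 / (72 × 1.561) × 0.85 = 4320.0 / 112.39 × 0.85 ≈ 32.7 mL/min
Patient 2: CrCl = (140 − 25) × 50.3 / (72 × 1.6) × 0.85 = 5784.5 / 115.20 × 0.85 ≈ 42.7 mL/min
|32.7 − 42.7| = 10.0 mL/min

10 mL/min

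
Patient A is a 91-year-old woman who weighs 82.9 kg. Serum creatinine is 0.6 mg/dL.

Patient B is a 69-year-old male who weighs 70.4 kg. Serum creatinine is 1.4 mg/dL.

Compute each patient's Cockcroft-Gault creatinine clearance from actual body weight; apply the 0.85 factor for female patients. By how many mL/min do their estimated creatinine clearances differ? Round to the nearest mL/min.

30 mL/min

Patient A: CrCl = (140 − 91) × 82.9 / (72 × 0.6) × 0.85 = 4062.1 / 43.20 × 0.85 ≈ 79.9 mL/min
Patient B: CrCl = (140 − 69) × 70.4 / (72 × 1.4) = 4998.4 / 100.80 ≈ 49.6 mL/min
|79.9 − 49.6| = 30.3 mL/min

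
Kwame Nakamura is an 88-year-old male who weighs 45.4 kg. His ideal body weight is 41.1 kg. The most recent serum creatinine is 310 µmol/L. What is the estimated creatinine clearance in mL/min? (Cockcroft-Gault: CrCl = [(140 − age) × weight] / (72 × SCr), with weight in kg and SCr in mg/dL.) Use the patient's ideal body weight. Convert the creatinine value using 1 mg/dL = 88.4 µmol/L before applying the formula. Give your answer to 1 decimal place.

8.5 mL/min

SCr = 310 / 88.4 = 3.507 mg/dL
CrCl = (140 − 88) × 41.1 / (72 × 3.507) = 2137.2 / 252.50 ≈ 8.5 mL/min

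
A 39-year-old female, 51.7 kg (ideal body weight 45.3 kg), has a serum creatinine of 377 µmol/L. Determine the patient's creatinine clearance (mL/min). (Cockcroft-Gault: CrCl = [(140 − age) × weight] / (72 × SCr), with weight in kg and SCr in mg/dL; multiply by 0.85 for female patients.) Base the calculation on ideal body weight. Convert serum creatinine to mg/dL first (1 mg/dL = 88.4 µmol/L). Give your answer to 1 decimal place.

SCr = 377 / 88.4 = 4.265 mg/dL
CrCl = (140 − 39) × 45.3 / (72 × 4.265) × 0.85 = 4575.3 / 307.08 × 0.85 ≈ 12.7 mL/min

12.7 mL/min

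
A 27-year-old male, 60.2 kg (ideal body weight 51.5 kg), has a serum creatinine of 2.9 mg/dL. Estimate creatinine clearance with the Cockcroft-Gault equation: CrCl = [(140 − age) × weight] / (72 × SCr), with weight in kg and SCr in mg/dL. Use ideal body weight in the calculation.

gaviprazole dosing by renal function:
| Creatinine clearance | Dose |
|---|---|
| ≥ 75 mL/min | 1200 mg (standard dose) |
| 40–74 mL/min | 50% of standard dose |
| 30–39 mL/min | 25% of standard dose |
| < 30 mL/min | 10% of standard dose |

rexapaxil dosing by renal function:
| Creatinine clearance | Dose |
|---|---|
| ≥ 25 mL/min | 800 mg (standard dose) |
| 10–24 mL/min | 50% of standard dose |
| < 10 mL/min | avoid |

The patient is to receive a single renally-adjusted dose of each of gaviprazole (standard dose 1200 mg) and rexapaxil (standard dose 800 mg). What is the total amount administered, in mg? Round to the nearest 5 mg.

CrCl = (140 − 27) × 51.5 / (72 × 2.9) = 5819.5 / 208.80 ≈ 27.9 mL/min
CrCl ≈ 28 mL/min.
gaviprazole: < 30 mL/min → 10% of 1200 mg = 120 mg.
rexapaxil: ≥ 25 mL/min → 100% of 800 mg = 800 mg.
Total = 120 + 800 = 920 mg.

920 mg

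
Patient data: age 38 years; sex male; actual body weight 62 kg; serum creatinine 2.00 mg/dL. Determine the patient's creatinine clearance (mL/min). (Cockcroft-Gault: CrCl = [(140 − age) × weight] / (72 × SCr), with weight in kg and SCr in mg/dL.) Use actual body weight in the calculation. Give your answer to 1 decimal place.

CrCl = (140 − 38) × 62 / (72 × 2) = 6324.0 / 144.00 ≈ 43.9 mL/min

43.9 mL/min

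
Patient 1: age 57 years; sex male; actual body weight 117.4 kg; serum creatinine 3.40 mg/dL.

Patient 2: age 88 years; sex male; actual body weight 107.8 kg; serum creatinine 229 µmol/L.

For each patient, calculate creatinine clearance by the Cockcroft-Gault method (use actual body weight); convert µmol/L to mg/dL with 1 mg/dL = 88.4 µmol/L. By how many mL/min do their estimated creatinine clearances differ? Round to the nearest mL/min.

10 mL/min

Patient 1: CrCl = (140 − 57) × 117.4 / (72 × 3.4) = 9744.2 / 244.80 ≈ 39.8 mL/min
Patient 2: SCr = 229 / 88.4 = 2.59 mg/dL
Patient 2: CrCl = (140 − 88) × 107.8 / (72 × 2.59) = 5605.6 / 186.48 ≈ 30.1 mL/min
|39.8 − 30.1| = 9.7 mL/min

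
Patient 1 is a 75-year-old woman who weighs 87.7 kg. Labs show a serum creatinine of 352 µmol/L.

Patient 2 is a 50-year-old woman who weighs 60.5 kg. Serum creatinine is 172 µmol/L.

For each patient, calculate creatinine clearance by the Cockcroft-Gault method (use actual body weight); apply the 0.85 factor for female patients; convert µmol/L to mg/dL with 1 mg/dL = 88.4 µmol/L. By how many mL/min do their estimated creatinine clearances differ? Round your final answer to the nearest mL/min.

16 mL/min

Patient 1: SCr = 352 / 88.4 = 3.982 mg/dL
Patient 1: CrCl = (140 − 75) × 87.7 / (72 × 3.982) × 0.85 = 5700.5 / 286.70 × 0.85 ≈ 16.9 mL/min
Patient 2: SCr = 172 / 88.4 = 1.946 mg/dL
Patient 2: CrCl = (140 − 50) × 60.5 / (72 × 1.946) × 0.85 = 5445.0 / 140.11 × 0.85 ≈ 33.0 mL/min
|16.9 − 33.0| = 16.1 mL/min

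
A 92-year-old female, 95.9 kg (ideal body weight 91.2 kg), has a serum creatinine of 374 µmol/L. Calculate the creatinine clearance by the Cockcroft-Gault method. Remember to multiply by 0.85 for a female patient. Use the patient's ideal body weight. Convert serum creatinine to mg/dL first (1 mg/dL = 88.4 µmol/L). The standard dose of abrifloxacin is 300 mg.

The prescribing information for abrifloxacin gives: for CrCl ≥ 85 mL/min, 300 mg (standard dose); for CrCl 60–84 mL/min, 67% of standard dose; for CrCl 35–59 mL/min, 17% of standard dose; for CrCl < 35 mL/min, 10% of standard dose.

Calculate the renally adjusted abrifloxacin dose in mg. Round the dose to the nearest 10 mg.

30 mg

SCr = 374 / 88.4 = 4.231 mg/dL
CrCl = (140 − 92) × 91.2 / (72 × 4.231) × 0.85 = 4377.6 / 304.63 × 0.85 ≈ 12.2 mL/min
CrCl ≈ 12 mL/min → bracket < 35 mL/min.
10% of 300 mg = 30 mg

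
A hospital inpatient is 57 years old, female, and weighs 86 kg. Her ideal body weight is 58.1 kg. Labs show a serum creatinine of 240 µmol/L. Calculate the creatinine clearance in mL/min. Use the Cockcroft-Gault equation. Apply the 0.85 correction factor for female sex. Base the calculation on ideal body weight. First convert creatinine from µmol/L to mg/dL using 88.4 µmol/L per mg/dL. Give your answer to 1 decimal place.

SCr = 240 / 88.4 = 2.715 mg/dL
CrCl = (140 − 57) × 58.1 / (72 × 2.715) × 0.85 = 4822.3 / 195.48 × 0.85 ≈ 21.0 mL/min

21.0 mL/min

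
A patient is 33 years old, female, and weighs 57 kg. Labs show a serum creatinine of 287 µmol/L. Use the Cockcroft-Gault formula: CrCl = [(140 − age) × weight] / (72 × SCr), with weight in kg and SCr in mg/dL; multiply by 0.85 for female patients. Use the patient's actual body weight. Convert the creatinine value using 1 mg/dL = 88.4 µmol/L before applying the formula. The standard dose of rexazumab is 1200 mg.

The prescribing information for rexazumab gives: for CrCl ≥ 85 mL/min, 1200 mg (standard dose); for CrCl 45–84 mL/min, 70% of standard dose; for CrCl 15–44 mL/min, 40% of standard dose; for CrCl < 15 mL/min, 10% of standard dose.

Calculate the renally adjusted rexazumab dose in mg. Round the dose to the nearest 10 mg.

SCr = 287 / 88.4 = 3.247 mg/dL
CrCl = (140 − 33) × 57 / (72 × 3.247) × 0.85 = 6099.0 / 233.78 × 0.85 ≈ 22.2 mL/min
CrCl ≈ 22 mL/min → bracket 15–44 mL/min.
40% of 1200 mg = 480 mg

480 mg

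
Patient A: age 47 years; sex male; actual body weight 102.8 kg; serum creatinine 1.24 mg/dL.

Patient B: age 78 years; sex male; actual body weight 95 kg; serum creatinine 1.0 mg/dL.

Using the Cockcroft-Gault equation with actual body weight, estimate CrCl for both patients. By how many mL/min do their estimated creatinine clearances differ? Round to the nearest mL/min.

Patient A: CrCl = (140 − 47) × 102.8 / (72 × 1.24) = 9560.4 / 89.28 ≈ 107.1 mL/min
Patient B: CrCl = (140 − 78) × 95 / (72 × 1) = 5890.0 / 72.00 ≈ 81.8 mL/min
|107.1 − 81.8| = 25.3 mL/min

25 mL/min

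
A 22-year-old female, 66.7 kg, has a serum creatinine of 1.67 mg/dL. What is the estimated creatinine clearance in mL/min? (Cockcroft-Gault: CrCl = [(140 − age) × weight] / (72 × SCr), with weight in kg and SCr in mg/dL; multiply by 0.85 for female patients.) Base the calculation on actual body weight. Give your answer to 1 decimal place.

CrCl = (140 − 22) × 66.7 / (72 × 1.67) × 0.85 = 7870.6 / 120.24 × 0.85 ≈ 55.6 mL/min

55.6 mL/min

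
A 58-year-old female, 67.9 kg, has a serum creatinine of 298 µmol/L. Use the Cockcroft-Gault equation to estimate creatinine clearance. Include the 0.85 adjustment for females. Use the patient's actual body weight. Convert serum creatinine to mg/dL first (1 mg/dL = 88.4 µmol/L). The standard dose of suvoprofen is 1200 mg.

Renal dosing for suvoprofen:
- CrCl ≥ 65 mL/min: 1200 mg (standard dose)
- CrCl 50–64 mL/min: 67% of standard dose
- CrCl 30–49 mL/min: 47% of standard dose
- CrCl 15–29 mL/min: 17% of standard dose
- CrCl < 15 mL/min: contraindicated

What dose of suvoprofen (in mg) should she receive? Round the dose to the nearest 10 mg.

200 mg

SCr = 298 / 88.4 = 3.371 mg/dL
CrCl = (140 − 58) × 67.9 / (72 × 3.371) × 0.85 = 5567.8 / 242.71 × 0.85 ≈ 19.5 mL/min
CrCl ≈ 19 mL/min → bracket 15–29 mL/min.
17% of 1200 mg = 204 mg → 200 mg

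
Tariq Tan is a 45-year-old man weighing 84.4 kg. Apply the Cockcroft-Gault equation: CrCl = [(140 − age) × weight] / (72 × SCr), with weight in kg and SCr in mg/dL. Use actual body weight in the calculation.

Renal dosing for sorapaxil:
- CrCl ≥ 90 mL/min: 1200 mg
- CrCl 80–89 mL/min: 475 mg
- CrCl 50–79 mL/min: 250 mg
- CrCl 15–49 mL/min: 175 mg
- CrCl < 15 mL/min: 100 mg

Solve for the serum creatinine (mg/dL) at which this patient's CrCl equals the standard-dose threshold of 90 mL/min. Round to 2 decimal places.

Standard dose requires CrCl ≥ 90 mL/min.
Set (140 − 45) × 84.4 / (72 × SCr) = 90
SCr = (140 − 45) × 84.4 / (72 × 90) = 1.237 mg/dL

1.24 mg/dL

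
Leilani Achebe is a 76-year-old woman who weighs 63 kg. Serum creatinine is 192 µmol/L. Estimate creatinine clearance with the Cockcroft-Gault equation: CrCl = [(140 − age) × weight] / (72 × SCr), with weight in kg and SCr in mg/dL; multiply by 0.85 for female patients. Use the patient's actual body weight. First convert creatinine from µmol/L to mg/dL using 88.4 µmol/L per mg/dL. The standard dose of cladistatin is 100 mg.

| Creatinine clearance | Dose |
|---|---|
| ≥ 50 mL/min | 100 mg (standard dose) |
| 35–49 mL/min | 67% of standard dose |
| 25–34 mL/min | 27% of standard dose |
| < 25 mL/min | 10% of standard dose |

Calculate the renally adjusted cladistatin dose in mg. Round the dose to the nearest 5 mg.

10 mg

SCr = 192 / 88.4 = 2.172 mg/dL
CrCl = (140 − 76) × 63 / (72 × 2.172) × 0.85 = 4032.0 / 156.38 × 0.85 ≈ 21.9 mL/min
CrCl ≈ 22 mL/min → bracket < 25 mL/min.
10% of 100 mg = 10 mg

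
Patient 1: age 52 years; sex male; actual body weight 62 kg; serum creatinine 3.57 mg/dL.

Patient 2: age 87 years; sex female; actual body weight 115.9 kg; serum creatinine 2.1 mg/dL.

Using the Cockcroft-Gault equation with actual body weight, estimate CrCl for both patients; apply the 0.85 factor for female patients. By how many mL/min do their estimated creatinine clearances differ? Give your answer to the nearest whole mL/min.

13 mL/min

Patient 1: CrCl = (140 − 52) × 62 / (72 × 3.57) = 5456.0 / 257.04 ≈ 21.2 mL/min
Patient 2: CrCl = (140 − 87) × 115.9 / (72 × 2.1) × 0.85 = 6142.7 / 151.20 × 0.85 ≈ 34.5 mL/min
|21.2 − 34.5| = 13.3 mL/min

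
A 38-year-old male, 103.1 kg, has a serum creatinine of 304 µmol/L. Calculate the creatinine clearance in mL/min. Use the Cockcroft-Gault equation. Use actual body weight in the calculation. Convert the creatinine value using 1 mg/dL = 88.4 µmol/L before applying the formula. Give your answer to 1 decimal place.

42.5 mL/min

SCr = 304 / 88.4 = 3.439 mg/dL
CrCl = (140 − 38) × 103.1 / (72 × 3.439) = 10516.2 / 247.61 ≈ 42.5 mL/min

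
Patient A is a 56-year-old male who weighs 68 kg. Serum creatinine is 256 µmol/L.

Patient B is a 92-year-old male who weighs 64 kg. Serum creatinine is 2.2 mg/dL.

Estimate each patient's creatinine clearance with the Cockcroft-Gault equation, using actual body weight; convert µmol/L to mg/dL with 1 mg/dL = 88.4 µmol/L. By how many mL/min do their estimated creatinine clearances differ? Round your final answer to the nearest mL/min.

Patient A: SCr = 256 / 88.4 = 2.896 mg/dL
Patient A: CrCl = (140 − 56) × 68 / (72 × 2.896) = 5712.0 / 208.51 ≈ 27.4 mL/min
Patient B: CrCl = (140 − 92) × 64 / (72 × 2.2) = 3072.0 / 158.40 ≈ 19.4 mL/min
|27.4 − 19.4| = 8.0 mL/min

8 mL/min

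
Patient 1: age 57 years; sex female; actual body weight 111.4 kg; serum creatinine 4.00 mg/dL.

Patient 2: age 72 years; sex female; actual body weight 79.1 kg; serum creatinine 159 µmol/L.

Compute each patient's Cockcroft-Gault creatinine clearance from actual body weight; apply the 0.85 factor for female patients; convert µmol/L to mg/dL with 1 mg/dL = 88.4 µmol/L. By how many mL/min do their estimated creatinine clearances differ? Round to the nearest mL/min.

8 mL/min

Patient 1: CrCl = (140 − 57) × 111.4 / (72 × 4) × 0.85 = 9246.2 / 288.00 × 0.85 ≈ 27.3 mL/min
Patient 2: SCr = 159 / 88.4 = 1.799 mg/dL
Patient 2: CrCl = (140 − 72) × 79.1 / (72 × 1.799) × 0.85 = 5378.8 / 129.53 × 0.85 ≈ 35.3 mL/min
|27.3 − 35.3| = 8.0 mL/min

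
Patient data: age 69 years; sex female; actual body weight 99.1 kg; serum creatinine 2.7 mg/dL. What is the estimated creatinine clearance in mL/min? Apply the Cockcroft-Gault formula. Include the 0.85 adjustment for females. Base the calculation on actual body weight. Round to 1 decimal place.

30.8 mL/min

CrCl = (140 − 69) × 99.1 / (72 × 2.7) × 0.85 = 7036.1 / 194.40 × 0.85 ≈ 30.8 mL/min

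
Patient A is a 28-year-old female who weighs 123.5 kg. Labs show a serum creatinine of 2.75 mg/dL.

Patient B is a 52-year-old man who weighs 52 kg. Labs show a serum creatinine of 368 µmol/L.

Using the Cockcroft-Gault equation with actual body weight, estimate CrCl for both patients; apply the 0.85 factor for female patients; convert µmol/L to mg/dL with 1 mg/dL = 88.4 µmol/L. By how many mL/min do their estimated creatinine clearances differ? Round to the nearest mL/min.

Patient A: CrCl = (140 − 28) × 123.5 / (72 × 2.75) × 0.85 = 13832.0 / 198.00 × 0.85 ≈ 59.4 mL/min
Patient B: SCr = 368 / 88.4 = 4.163 mg/dL
Patient B: CrCl = (140 − 52) × 52 / (72 × 4.163) = 4576.0 / 299.74 ≈ 15.3 mL/min
|59.4 − 15.3| = 44.1 mL/min

44 mL/min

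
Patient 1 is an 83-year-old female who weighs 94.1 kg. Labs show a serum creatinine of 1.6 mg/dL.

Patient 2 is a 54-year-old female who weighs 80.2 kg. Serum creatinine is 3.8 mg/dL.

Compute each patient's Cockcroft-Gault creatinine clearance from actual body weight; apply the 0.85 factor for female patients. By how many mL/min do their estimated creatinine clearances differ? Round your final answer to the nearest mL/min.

Patient 1: CrCl = (140 − 83) × 94.1 / (72 × 1.6) × 0.85 = 5363.7 / 115.20 × 0.85 ≈ 39.6 mL/min
Patient 2: CrCl = (140 − 54) × 80.2 / (72 × 3.8) × 0.85 = 6897.2 / 273.60 × 0.85 ≈ 21.4 mL/min
|39.6 − 21.4| = 18.2 mL/min

18 mL/min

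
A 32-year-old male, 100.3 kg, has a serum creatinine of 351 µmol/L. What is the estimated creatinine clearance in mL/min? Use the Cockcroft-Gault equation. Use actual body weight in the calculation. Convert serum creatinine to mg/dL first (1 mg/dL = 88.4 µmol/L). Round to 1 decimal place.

SCr = 351 / 88.4 = 3.971 mg/dL
CrCl = (140 − 32) × 100.3 / (72 × 3.971) = 10832.4 / 285.91 ≈ 37.9 mL/min

37.9 mL/min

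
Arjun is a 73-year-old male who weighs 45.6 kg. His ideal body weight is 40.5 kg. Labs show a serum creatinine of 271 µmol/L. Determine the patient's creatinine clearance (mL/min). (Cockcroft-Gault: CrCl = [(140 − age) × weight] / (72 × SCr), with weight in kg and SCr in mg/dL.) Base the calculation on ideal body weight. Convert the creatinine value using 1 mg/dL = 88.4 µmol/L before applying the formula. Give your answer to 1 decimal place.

12.3 mL/min

SCr = 271 / 88.4 = 3.066 mg/dL
CrCl = (140 − 73) × 40.5 / (72 × 3.066) = 2713.5 / 220.75 ≈ 12.3 mL/min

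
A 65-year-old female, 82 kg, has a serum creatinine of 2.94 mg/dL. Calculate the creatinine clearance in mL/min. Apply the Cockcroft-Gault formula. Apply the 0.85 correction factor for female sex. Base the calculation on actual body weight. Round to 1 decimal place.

CrCl = (140 − 65) × 82 / (72 × 2.94) × 0.85 = 6150.0 / 211.68 × 0.85 ≈ 24.7 mL/min

24.7 mL/min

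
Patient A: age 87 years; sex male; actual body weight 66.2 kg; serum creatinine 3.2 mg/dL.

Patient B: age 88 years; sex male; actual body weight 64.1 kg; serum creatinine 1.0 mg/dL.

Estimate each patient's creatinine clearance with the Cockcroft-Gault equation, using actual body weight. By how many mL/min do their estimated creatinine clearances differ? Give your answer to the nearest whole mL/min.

31 mL/min

Patient A: CrCl = (140 − 87) × 66.2 / (72 × 3.2) = 3508.6 / 230.40 ≈ 15.2 mL/min
Patient B: CrCl = (140 − 88) × 64.1 / (72 × 1) = 3333.2 / 72.00 ≈ 46.3 mL/min
|15.2 − 46.3| = 31.1 mL/min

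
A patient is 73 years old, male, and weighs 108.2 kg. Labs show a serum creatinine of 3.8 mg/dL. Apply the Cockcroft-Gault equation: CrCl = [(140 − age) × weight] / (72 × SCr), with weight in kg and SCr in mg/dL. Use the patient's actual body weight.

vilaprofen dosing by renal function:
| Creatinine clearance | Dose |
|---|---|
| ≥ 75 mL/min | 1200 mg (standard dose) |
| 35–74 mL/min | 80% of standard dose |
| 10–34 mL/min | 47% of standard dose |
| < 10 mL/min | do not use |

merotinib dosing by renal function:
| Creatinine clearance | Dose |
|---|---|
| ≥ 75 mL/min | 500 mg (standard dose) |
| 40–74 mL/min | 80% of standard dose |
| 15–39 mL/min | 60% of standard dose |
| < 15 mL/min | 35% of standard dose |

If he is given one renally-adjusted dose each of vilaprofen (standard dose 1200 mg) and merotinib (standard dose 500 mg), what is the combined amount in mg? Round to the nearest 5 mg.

865 mg

CrCl = (140 − 73) × 108.2 / (72 × 3.8) = 7249.4 / 273.60 ≈ 26.5 mL/min
CrCl ≈ 26 mL/min.
vilaprofen: 10–34 mL/min → 47% of 1200 mg = 564 mg.
merotinib: 15–39 mL/min → 60% of 500 mg = 300 mg.
Total = 564 + 300 = 864 mg.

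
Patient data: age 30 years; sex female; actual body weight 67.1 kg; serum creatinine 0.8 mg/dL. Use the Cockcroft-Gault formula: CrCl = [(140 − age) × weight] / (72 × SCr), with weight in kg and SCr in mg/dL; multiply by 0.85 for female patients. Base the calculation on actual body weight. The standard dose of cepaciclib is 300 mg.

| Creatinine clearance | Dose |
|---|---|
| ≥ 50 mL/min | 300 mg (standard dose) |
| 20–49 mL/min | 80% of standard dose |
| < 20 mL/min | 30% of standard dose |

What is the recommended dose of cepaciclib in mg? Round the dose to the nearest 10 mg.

300 mg

CrCl = (140 − 30) × 67.1 / (72 × 0.8) × 0.85 = 7381.0 / 57.60 × 0.85 ≈ 108.9 mL/min
CrCl ≈ 109 mL/min → bracket ≥ 50 mL/min.
100% of 300 mg = 300 mg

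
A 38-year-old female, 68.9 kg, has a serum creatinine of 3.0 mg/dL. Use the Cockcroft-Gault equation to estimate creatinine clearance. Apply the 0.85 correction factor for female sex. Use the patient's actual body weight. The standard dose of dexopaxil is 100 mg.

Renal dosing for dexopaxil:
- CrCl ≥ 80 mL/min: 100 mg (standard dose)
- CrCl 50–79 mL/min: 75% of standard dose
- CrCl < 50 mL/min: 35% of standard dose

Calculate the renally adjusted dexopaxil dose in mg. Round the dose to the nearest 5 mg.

35 mg

CrCl = (140 − 38) × 68.9 / (72 × 3) × 0.85 = 7027.8 / 216.00 × 0.85 ≈ 27.7 mL/min
CrCl ≈ 28 mL/min → bracket < 50 mL/min.
35% of 100 mg = 35 mg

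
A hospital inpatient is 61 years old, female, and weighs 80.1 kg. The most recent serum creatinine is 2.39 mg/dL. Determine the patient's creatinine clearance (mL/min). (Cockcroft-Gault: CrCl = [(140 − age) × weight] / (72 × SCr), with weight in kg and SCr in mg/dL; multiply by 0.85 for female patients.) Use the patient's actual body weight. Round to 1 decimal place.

CrCl = (140 − 61) × 80.1 / (72 × 2.39) × 0.85 = 6327.9 / 172.08 × 0.85 ≈ 31.3 mL/min

31.3 mL/min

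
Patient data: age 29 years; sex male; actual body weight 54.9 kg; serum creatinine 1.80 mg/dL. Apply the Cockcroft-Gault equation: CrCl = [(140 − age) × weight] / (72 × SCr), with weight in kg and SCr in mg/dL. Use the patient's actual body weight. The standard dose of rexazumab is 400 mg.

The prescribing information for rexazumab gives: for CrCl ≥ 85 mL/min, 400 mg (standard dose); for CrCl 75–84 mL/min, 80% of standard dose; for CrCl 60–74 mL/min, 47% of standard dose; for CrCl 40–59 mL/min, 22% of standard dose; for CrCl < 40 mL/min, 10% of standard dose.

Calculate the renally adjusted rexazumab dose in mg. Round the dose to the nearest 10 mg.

CrCl = (140 − 29) × 54.9 / (72 × 1.8) = 6093.9 / 129.60 ≈ 47.0 mL/min
CrCl ≈ 47 mL/min → bracket 40–59 mL/min.
22% of 400 mg = 88 mg → 90 mg

90 mg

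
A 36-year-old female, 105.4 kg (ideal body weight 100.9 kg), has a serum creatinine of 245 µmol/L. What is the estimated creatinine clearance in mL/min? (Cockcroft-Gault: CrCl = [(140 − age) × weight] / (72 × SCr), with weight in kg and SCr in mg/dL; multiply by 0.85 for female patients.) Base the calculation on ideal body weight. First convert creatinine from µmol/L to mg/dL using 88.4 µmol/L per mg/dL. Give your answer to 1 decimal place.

SCr = 245 / 88.4 = 2.771 mg/dL
CrCl = (140 − 36) × 100.9 / (72 × 2.771) × 0.85 = 10493.6 / 199.51 × 0.85 ≈ 44.7 mL/min

44.7 mL/min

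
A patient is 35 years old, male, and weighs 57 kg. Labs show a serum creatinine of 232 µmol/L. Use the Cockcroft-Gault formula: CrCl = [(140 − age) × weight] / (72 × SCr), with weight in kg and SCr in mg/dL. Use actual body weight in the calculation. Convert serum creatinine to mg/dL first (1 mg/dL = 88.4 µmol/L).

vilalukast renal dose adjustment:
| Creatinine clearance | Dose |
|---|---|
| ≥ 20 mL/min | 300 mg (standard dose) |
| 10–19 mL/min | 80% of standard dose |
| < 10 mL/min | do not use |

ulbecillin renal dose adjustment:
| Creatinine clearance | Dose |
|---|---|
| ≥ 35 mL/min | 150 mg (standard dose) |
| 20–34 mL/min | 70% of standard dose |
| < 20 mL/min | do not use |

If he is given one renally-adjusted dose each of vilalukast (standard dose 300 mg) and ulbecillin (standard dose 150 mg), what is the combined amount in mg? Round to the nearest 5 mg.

405 mg

SCr = 232 / 88.4 = 2.624 mg/dL
CrCl = (140 − 35) × 57 / (72 × 2.624) = 5985.0 / 188.93 ≈ 31.7 mL/min
CrCl ≈ 32 mL/min.
vilalukast: ≥ 20 mL/min → 100% of 300 mg = 300 mg.
ulbecillin: 20–34 mL/min → 70% of 150 mg = 105 mg.
Total = 300 + 105 = 405 mg.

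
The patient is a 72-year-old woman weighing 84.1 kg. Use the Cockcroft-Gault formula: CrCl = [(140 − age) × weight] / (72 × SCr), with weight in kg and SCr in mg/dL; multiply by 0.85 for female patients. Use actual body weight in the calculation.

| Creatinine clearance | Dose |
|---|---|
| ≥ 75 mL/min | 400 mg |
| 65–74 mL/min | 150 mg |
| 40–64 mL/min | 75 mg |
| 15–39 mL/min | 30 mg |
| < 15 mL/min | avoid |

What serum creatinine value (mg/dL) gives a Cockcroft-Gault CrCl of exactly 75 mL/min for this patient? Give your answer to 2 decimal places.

Standard dose requires CrCl ≥ 75 mL/min.
Set (140 − 72) × 84.1 × 0.85 / (72 × SCr) = 75
SCr = (140 − 72) × 84.1 × 0.85 / (72 × 75) = 0.900 mg/dL

0.90 mg/dL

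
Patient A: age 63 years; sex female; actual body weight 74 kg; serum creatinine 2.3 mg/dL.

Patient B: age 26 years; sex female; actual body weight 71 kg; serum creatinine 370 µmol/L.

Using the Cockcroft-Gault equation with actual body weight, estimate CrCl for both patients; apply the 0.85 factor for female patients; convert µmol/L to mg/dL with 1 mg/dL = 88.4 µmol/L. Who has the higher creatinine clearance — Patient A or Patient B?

Patient A

Patient A: CrCl = (140 − 63) × 74 / (72 × 2.3) × 0.85 = 5698.0 / 165.60 × 0.85 ≈ 29.2 mL/min
Patient B: SCr = 370 / 88.4 = 4.186 mg/dL
Patient B: CrCl = (140 − 26) × 71 / (72 × 4.186) × 0.85 = 8094.0 / 301.39 × 0.85 ≈ 22.8 mL/min
29.2 vs 22.8 mL/min → Patient A is higher.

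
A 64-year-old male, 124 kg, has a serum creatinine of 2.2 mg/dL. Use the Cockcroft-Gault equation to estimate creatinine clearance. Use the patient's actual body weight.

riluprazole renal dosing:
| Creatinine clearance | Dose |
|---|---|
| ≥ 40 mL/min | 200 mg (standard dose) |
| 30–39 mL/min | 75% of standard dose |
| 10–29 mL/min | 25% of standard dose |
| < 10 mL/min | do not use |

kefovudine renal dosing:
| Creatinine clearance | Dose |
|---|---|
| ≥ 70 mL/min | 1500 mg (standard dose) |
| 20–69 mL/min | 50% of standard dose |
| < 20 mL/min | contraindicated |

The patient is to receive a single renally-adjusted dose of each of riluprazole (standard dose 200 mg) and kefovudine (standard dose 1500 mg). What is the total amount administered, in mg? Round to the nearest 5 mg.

CrCl = (140 − 64) × 124 / (72 × 2.2) = 9424.0 / 158.40 ≈ 59.5 mL/min
CrCl ≈ 59 mL/min.
riluprazole: ≥ 40 mL/min → 100% of 200 mg = 200 mg.
kefovudine: 20–69 mL/min → 50% of 1500 mg = 750 mg.
Total = 200 + 750 = 950 mg.

950 mg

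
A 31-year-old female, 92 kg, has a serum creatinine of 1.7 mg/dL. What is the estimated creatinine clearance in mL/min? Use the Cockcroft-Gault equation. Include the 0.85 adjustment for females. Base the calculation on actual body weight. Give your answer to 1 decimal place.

CrCl = (140 − 31) × 92 / (72 × 1.7) × 0.85 = 10028.0 / 122.40 × 0.85 ≈ 69.6 mL/min

69.6 mL/min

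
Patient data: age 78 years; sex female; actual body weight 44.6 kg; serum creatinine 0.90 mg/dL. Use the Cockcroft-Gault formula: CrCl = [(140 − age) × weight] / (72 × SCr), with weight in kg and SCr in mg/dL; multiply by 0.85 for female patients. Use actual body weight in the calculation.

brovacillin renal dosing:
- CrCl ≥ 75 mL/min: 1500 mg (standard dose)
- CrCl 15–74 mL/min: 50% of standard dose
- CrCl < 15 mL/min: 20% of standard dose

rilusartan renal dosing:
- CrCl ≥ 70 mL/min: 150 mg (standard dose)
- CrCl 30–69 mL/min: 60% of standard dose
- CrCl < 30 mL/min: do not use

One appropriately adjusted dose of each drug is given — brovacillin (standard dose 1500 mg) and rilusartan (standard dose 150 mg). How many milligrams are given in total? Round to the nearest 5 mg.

840 mg

CrCl = (140 − 78) × 44.6 / (72 × 0.9) × 0.85 = 2765.2 / 64.80 × 0.85 ≈ 36.3 mL/min
CrCl ≈ 36 mL/min.
brovacillin: 15–74 mL/min → 50% of 1500 mg = 750 mg.
rilusartan: 30–69 mL/min → 60% of 150 mg = 90 mg.
Total = 750 + 90 = 840 mg.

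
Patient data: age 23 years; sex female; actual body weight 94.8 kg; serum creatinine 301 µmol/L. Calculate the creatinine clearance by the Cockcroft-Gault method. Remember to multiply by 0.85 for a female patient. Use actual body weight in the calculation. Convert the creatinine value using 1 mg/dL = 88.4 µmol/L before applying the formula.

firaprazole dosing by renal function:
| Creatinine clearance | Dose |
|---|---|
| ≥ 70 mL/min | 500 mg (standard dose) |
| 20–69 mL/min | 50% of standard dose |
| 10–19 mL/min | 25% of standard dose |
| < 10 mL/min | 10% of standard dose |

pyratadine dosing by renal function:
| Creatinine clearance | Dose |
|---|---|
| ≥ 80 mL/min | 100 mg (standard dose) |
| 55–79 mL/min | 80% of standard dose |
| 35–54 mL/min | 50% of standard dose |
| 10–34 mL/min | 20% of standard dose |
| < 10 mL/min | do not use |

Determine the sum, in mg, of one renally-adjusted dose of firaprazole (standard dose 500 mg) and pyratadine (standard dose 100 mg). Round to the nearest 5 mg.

SCr = 301 / 88.4 = 3.405 mg/dL
CrCl = (140 − 23) × 94.8 / (72 × 3.405) × 0.85 = 11091.6 / 245.16 × 0.85 ≈ 38.5 mL/min
CrCl ≈ 38 mL/min.
firaprazole: 20–69 mL/min → 50% of 500 mg = 250 mg.
pyratadine: 35–54 mL/min → 50% of 100 mg = 50 mg.
Total = 250 + 50 = 300 mg.

300 mg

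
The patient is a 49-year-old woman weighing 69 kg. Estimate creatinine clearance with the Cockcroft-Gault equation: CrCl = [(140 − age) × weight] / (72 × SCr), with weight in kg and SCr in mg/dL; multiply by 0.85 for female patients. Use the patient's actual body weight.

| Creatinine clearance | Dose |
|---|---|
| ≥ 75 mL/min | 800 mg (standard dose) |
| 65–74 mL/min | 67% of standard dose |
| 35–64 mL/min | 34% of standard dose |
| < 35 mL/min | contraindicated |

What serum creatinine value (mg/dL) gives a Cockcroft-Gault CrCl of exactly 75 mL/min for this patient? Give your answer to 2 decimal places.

0.99 mg/dL

Standard dose requires CrCl ≥ 75 mL/min.
Set (140 − 49) × 69 × 0.85 / (72 × SCr) = 75
SCr = (140 − 49) × 69 × 0.85 / (72 × 75) = 0.988 mg/dL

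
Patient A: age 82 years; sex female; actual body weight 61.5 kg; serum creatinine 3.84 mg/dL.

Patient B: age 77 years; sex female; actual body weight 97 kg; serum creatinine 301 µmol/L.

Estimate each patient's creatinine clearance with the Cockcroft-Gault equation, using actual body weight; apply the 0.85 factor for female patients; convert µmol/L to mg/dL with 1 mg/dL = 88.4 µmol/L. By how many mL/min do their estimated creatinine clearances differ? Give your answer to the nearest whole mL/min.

10 mL/min

Patient A: CrCl = (140 − 82) × 61.5 / (72 × 3.84) × 0.85 = 3567.0 / 276.48 × 0.85 ≈ 11.0 mL/min
Patient B: SCr = 301 / 88.4 = 3.405 mg/dL
Patient B: CrCl = (140 − 77) × 97 / (72 × 3.405) × 0.85 = 6111.0 / 245.16 × 0.85 ≈ 21.2 mL/min
|11.0 − 21.2| = 10.2 mL/min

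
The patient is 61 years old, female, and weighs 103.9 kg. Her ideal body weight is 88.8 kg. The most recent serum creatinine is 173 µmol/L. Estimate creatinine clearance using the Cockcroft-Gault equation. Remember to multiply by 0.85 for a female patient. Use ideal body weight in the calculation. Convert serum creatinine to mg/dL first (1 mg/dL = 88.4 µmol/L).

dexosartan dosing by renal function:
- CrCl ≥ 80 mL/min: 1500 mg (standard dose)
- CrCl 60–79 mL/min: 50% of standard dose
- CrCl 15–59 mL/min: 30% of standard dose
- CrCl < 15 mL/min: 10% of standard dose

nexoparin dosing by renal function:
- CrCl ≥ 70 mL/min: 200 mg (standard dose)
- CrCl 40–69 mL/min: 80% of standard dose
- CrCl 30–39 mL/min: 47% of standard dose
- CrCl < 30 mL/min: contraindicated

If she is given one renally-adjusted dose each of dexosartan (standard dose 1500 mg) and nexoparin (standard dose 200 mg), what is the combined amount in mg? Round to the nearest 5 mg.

SCr = 173 / 88.4 = 1.957 mg/dL
CrCl = (140 − 61) × 88.8 / (72 × 1.957) × 0.85 = 7015.2 / 140.90 × 0.85 ≈ 42.3 mL/min
CrCl ≈ 42 mL/min.
dexosartan: 15–59 mL/min → 30% of 1500 mg = 450 mg.
nexoparin: 40–69 mL/min → 80% of 200 mg = 160 mg.
Total = 450 + 160 = 610 mg.

610 mg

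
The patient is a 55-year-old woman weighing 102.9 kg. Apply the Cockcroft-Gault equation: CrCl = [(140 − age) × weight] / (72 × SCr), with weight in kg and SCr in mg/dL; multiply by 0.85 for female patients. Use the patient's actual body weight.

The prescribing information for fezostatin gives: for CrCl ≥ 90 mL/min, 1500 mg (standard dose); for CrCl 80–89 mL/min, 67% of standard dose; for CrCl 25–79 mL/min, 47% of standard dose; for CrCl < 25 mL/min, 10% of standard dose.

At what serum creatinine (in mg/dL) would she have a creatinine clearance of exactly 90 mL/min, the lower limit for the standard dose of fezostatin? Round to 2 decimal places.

Standard dose requires CrCl ≥ 90 mL/min.
Set (140 − 55) × 102.9 × 0.85 / (72 × SCr) = 90
SCr = (140 − 55) × 102.9 × 0.85 / (72 × 90) = 1.147 mg/dL

1.15 mg/dL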